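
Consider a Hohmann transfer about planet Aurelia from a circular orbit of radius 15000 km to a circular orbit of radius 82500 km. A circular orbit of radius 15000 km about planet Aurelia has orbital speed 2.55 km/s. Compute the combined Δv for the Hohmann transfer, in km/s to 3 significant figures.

Δv = 1.25 km/s

From the circular-orbit relation v² = μ/r at r = 15000 km: μ = v²r = (2.55)² × 15000 = 97537.5 km³/s².
Transfer-ellipse semi-major axis a_t = (r₁ + r₂)/2 = (15000 + 82500)/2 = 48750 km.
At r₁ the circular-orbit speed is v₁ = √(μ/r₁) = 2.55000 km/s.
Transfer-orbit speed at r₁ (v² = μ(2/r − 1/a)): v_p = √[μ(2/r₁ − 1/a_t)] = 3.31726 km/s.
First burn Δv₁ = |v_p − v₁| = 0.76726 km/s.
At r₂, v₂ = √(μ/r₂) = 1.087324 km/s.
Transfer-orbit speed at r₂: v_a = √[μ(2/r₂ − 1/a_t)] = 0.6031386 km/s.
Second burn Δv₂ = |v₂ − v_a| = 0.48419 km/s.
Total Δv = Δv₁ + Δv₂ = 1.251 km/s.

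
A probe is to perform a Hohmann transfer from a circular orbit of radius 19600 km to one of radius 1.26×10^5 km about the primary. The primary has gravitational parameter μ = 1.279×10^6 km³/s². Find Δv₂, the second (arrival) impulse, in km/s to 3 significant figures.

Transfer-ellipse semi-major axis a_t = (r₁ + r₂)/2 = (19600 + 1.260×10^5)/2 = 72800 km.
Circular speed at r = 1.260×10^5 km: v_c = √(μ/r) = 3.186 km/s.
Vis-viva on the transfer ellipse at r = 1.260×10^5 km gives v_t = √[μ(2/r − 1/a_t)] = 1.653 km/s.
Δv₂ = |v_t − v_c| = |1.653 − 3.186| = 1.533 km/s.

Δv₂ = 1.53 km/s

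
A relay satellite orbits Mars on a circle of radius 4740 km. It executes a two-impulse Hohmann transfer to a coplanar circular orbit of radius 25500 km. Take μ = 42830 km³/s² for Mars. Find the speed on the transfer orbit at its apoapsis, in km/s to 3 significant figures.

Semi-major axis of the transfer orbit: a_t = (4740 + 25500)/2 = 15120 km.
The apoapsis of the transfer ellipse is at r = 25500 km.
From the vis-viva equation, v = √[μ(2/r − 1/a_t)] = 0.7256 km/s.

v = 0.726 km/s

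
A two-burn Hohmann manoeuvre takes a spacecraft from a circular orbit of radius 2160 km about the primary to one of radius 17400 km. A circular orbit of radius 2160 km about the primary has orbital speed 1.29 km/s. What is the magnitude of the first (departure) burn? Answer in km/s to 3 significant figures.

Δv₁ = 0.431 km/s

From the circular-orbit relation v² = μ/r at r = 2160 km: μ = v²r = (1.29)² × 2160 = 3594.46 km³/s².
Transfer-ellipse semi-major axis a_t = (r₁ + r₂)/2 = (2160 + 17400)/2 = 9780 km.
Circular speed at r = 2160 km: v_c = √(μ/r) = 1.2900 km/s.
Vis-viva on the transfer ellipse at r = 2160 km gives v_t = √[μ(2/r − 1/a_t)] = 1.7207 km/s.
Δv₁ = |v_t − v_c| = |1.7207 − 1.2900| = 0.4307 km/s.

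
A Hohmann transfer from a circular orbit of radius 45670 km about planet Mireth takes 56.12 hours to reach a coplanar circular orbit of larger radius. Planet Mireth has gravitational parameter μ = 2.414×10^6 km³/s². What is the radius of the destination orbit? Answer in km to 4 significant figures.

r₂ = 3.850×10^5 km

Transfer time t = 56.12 hours = 2.02032×10^5 s, and t = π√(a_t³/μ).
So a_t = (μ t²/π²)^(1/3) = (2.414×10^6 × (2.02032×10^5)² / π²)^(1/3) = 2.1532×10^5 km.
Since a_t = (r₁ + r₂)/2, r₂ = 2a_t − r₁ = 2×2.1532×10^5 − 45670 = 3.8497×10^5 km.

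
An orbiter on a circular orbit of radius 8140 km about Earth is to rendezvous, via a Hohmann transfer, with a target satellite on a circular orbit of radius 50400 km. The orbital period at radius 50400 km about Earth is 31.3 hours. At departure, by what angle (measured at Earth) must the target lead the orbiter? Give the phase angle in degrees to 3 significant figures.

From Kepler's third law T² = 4π²r³/μ at r = 50400 km, T = 31.3 hours = 31.3 × 3600 s = 1.1268×10^5 s: μ = 4π²r³/T² = 3.98068×10^5 km³/s².
Semi-major axis of the transfer orbit: a_t = (8140 + 50400)/2 = 29270 km.
Transfer time t = π√(a_t³/μ) = 24935 s.
The target's mean motion on its circular orbit is ω₂ = √(μ/r₂³) = 5.5761×10^-5 rad/s.
Angle swept by the target during transfer: ω₂·t = 1.3904 rad = 79.66°.
The orbiter traverses 180° on the transfer ellipse, so the target must lead by 180° − 79.66° = 100°.

φ = 100°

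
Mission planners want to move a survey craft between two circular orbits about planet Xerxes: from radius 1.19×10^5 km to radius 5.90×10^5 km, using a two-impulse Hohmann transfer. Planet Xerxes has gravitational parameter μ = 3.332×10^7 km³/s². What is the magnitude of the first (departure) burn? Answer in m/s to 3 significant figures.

Semi-major axis of the transfer orbit: a_t = (1.190×10^5 + 5.900×10^5)/2 = 3.545×10^5 km.
On the circular orbit at r = 1.190×10^5 km, v_c = √(μ/r) = 16.733 km/s.
Vis-viva on the transfer ellipse at r = 1.190×10^5 km gives v_t = √[μ(2/r − 1/a_t)] = 21.587 km/s.
Δv₁ = |v_t − v_c| = |21.587 − 16.733| = 4.854 km/s.

Δv₁ = 4850 m/s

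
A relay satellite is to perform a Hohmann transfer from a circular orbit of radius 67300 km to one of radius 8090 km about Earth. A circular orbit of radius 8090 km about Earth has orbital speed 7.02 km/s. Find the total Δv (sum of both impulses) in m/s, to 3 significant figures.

From the circular-orbit relation v² = μ/r at r = 8090 km: μ = v²r = (7.02)² × 8090 = 3.98678×10^5 km³/s².
The Hohmann ellipse has a_t = (r₁ + r₂)/2 = 37695 km.
At r₁ the circular-orbit speed is v₁ = √(μ/r₁) = 2.434 km/s.
On the transfer ellipse at r₁, v² = μ(2/r − 1/a) gives v_a = √[μ(2/r₁ − 1/a_t)] = 1.128 km/s.
First burn Δv₁ = |v_a − v₁| = 1.306 km/s.
At r₂, v₂ = √(μ/r₂) = 7.020 km/s.
Transfer-orbit speed at r₂: v_p = √[μ(2/r₂ − 1/a_t)] = 9.380 km/s.
Second burn Δv₂ = |v₂ − v_p| = 2.360 km/s.
Δv = Δv₁ + Δv₂ = 1.306 + 2.360 = 3.666 km/s.

Δv = 3670 m/s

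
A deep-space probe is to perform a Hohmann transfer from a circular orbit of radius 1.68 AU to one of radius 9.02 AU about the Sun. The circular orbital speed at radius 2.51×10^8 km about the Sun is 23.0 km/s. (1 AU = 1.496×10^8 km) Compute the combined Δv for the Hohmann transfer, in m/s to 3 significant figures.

From the circular-orbit relation v² = μ/r at r = 2.51×10^8 km: μ = v²r = (23.0)² × 2.51×10^8 = 1.32779×10^11 km³/s².
In km: r₁ = 1.68 × 1.496×10^8 = 2.51328×10^8 km; r₂ = 9.02 × 1.496×10^8 = 1.349392×10^9 km.
Transfer-ellipse semi-major axis a_t = (r₁ + r₂)/2 = (2.51328×10^8 + 1.349392×10^9)/2 = 8.0036×10^8 km.
At r₁ the circular-orbit speed is v₁ = √(μ/r₁) = 22.98 km/s.
Transfer-orbit speed at r₁ (vis-viva equation): v_p = √[μ(2/r₁ − 1/a_t)] = 29.84 km/s.
First burn Δv₁ = |v_p − v₁| = 6.860 km/s.
At r₂, v₂ = √(μ/r₂) = 9.920 km/s.
Transfer-orbit speed at r₂: v_a = √[μ(2/r₂ − 1/a_t)] = 5.559 km/s.
Second burn Δv₂ = |v₂ − v_a| = 4.361 km/s.
Δv = Δv₁ + Δv₂ = 6.860 + 4.361 = 11.22 km/s.

Δv = 11200 m/s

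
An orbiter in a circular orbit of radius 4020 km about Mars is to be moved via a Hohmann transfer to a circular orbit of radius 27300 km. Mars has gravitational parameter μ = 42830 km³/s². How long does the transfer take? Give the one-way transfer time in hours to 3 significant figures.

Semi-major axis of the transfer orbit: a_t = (4020 + 27300)/2 = 15660 km.
By Kepler's third law the transfer-orbit period is T = 2π√(a_t³/μ), so t = T/2 = 29750 s.
Converting: 29750 s ÷ 3600 s/hour = 8.26 hours.

t = 8.26 hours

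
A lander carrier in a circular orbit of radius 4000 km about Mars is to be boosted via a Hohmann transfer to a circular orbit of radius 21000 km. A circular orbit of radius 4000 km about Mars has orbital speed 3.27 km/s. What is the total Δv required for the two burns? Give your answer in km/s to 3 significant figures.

From the circular-orbit relation v² = μ/r at r = 4000 km: μ = v²r = (3.27)² × 4000 = 42771.6 km³/s².
Semi-major axis of the transfer orbit: a_t = (4000 + 21000)/2 = 12500 km.
At r₁ the circular-orbit speed is v₁ = √(μ/r₁) = 3.2700 km/s.
On the transfer ellipse at r₁, vis-viva equation gives v_p = √[μ(2/r₁ − 1/a_t)] = 4.2384 km/s.
First burn Δv₁ = |v_p − v₁| = 0.9684 km/s.
At r₂, v₂ = √(μ/r₂) = 1.4271 km/s.
Transfer-orbit speed at r₂: v_a = √[μ(2/r₂ − 1/a_t)] = 0.80732 km/s.
Second burn Δv₂ = |v₂ − v_a| = 0.6198 km/s.
Δv = Δv₁ + Δv₂ = 0.9684 + 0.6198 = 1.588 km/s.

Δv = 1.59 km/s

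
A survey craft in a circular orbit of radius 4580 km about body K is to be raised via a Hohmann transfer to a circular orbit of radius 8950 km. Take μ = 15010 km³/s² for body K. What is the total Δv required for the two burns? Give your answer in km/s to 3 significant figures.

Transfer-ellipse semi-major axis a_t = (r₁ + r₂)/2 = (4580 + 8950)/2 = 6765 km.
Circular speed at r₁: v₁ = √(μ/r₁) = √(15010/4580) = 1.81033 km/s.
On the transfer ellipse at r₁, v² = μ(2/r − 1/a) gives v_p = √[μ(2/r₁ − 1/a_t)] = 2.08226 km/s.
First burn Δv₁ = |v_p − v₁| = 0.2719 km/s.
At r₂, v₂ = √(μ/r₂) = 1.29503 km/s.
Transfer-orbit speed at r₂: v_a = √[μ(2/r₂ − 1/a_t)] = 1.06556 km/s.
Second burn Δv₂ = |v₂ − v_a| = 0.2295 km/s.
Δv = Δv₁ + Δv₂ = 0.2719 + 0.2295 = 0.5014 km/s.

Δv = 0.501 km/s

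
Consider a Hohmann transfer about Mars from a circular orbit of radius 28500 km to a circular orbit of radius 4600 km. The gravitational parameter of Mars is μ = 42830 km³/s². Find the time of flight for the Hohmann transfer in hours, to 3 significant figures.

t = 8.98 hours

Semi-major axis of the transfer orbit: a_t = (28500 + 4600)/2 = 16550 km.
Half the transfer-orbit period gives t = π√(a_t³/μ) = 32320 s.
Converting: 32320 s ÷ 3600 s/hour = 8.98 hours.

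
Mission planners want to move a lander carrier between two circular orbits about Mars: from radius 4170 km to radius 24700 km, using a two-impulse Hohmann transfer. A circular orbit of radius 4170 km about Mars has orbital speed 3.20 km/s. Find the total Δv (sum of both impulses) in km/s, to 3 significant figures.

Δv = 1.59 km/s

From the circular-orbit relation v² = μ/r at r = 4170 km: μ = v²r = (3.20)² × 4170 = 42700.8 km³/s².
Transfer-ellipse semi-major axis a_t = (r₁ + r₂)/2 = (4170 + 24700)/2 = 14435 km.
At r₁ the circular-orbit speed is v₁ = √(μ/r₁) = 3.2000 km/s.
On the transfer ellipse at r₁, vis-viva gives v_p = √[μ(2/r₁ − 1/a_t)] = 4.1859 km/s.
First burn Δv₁ = |v_p − v₁| = 0.9859 km/s.
At r₂, v₂ = √(μ/r₂) = 1.3148 km/s.
Transfer-orbit speed at r₂: v_a = √[μ(2/r₂ − 1/a_t)] = 0.70669 km/s.
Second burn Δv₂ = |v₂ − v_a| = 0.6081 km/s.
Total Δv = Δv₁ + Δv₂ = 1.594 km/s.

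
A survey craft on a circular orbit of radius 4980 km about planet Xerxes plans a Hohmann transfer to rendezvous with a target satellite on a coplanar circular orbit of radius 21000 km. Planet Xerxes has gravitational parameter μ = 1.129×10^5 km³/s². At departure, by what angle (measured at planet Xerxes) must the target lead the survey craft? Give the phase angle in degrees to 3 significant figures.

φ = 92.4°

Transfer-ellipse semi-major axis a_t = (r₁ + r₂)/2 = (4980 + 21000)/2 = 12990 km.
Transfer time t = π√(a_t³/μ) = 13843 s.
Target angular speed ω₂ = √(μ/r₂³) = 1.1041×10^-4 rad/s.
Angle swept by the target during transfer: ω₂·t = 1.5284 rad = 87.57°.
The survey craft traverses 180° on the transfer ellipse, so the target must lead by 180° − 87.57° = 92.4°.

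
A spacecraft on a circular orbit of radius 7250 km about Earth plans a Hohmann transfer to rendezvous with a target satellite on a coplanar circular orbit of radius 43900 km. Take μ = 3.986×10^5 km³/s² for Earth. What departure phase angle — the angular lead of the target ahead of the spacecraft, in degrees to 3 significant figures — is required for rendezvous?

φ = 100°

Transfer-ellipse semi-major axis a_t = (r₁ + r₂)/2 = (7250 + 43900)/2 = 25575 km.
Transfer time t = π√(a_t³/μ) = 20350 s.
The target's mean motion on its circular orbit is ω₂ = √(μ/r₂³) = 6.864×10^-5 rad/s.
Angle swept by the target during transfer: ω₂·t = 1.397 rad = 80.04°.
Arrival is 180° from departure on the ellipse, so φ = 180° − 80.04° = 100°.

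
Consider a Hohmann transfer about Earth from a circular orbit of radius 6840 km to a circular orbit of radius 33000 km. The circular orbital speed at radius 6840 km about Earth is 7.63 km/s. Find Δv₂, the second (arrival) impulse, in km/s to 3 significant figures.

From the circular-orbit relation v² = μ/r at r = 6840 km: μ = v²r = (7.63)² × 6840 = 3.98204×10^5 km³/s².
Transfer-ellipse semi-major axis a_t = (r₁ + r₂)/2 = (6840 + 33000)/2 = 19920 km.
On the circular orbit at r = 33000 km, v_c = √(μ/r) = 3.474 km/s.
Transfer-orbit speed at the same r (vis-viva, a = a_t): v_t = √[μ(2/r − 1/a_t)] = 2.036 km/s.
Δv₂ = |v_t − v_c| = |2.036 − 3.474| = 1.438 km/s.

Δv₂ = 1.44 km/s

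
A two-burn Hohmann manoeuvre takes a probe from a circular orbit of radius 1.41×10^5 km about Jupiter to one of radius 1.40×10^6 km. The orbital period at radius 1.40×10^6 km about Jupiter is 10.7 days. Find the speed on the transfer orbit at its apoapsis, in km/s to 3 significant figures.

v = 4.07 km/s

From Kepler's third law T² = 4π²r³/μ at r = 1.40×10^6 km, T = 10.7 days = 10.7 × 86400 s = 9.2448×10^5 s: μ = 4π²r³/T² = 1.26750×10^8 km³/s².
Transfer-ellipse semi-major axis a_t = (r₁ + r₂)/2 = (1.410×10^5 + 1.400×10^6)/2 = 7.705×10^5 km.
At apoapsis, r = 1.400×10^6 km.
From the vis-viva equation, v = √[μ(2/r − 1/a_t)] = 4.070 km/s.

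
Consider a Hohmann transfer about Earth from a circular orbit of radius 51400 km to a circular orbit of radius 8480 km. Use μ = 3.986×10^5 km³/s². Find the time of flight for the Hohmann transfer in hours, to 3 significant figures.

The Hohmann ellipse has a_t = (r₁ + r₂)/2 = 29940 km.
Half the transfer-orbit period gives t = π√(a_t³/μ) = 25780 s.
Converting: 25780 s ÷ 3600 s/hour = 7.16 hours.

t = 7.16 hours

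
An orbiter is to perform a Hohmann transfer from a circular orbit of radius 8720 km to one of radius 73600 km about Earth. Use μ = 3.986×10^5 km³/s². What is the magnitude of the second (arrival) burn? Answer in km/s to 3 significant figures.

Semi-major axis of the transfer orbit: a_t = (8720 + 73600)/2 = 41160 km.
Circular speed at r = 73600 km: v_c = √(μ/r) = 2.327 km/s.
Vis-viva on the transfer ellipse at r = 73600 km gives v_t = √[μ(2/r − 1/a_t)] = 1.071 km/s.
Δv₂ = |v_t − v_c| = |1.071 − 2.327| = 1.256 km/s.

Δv₂ = 1.26 km/s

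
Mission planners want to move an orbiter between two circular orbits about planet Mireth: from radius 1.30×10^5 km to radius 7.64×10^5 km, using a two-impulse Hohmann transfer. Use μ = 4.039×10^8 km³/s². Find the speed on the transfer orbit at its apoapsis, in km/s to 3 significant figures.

v = 12.4 km/s

The Hohmann ellipse has a_t = (r₁ + r₂)/2 = 4.470×10^5 km.
The apoapsis of the transfer ellipse is at r = 7.640×10^5 km.
Applying v² = μ(2/r − 1/a_t): v = 12.40 km/s.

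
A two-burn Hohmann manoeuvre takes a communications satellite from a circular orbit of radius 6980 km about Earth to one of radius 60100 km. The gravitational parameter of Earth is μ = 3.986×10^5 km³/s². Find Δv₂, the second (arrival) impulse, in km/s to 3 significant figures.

Δv₂ = 1.40 km/s

Transfer-ellipse semi-major axis a_t = (r₁ + r₂)/2 = (6980 + 60100)/2 = 33540 km.
On the circular orbit at r = 60100 km, v_c = √(μ/r) = 2.575 km/s.
Vis-viva on the transfer ellipse at r = 60100 km gives v_t = √[μ(2/r − 1/a_t)] = 1.175 km/s.
Δv₂ = |v_t − v_c| = |1.175 − 2.575| = 1.400 km/s.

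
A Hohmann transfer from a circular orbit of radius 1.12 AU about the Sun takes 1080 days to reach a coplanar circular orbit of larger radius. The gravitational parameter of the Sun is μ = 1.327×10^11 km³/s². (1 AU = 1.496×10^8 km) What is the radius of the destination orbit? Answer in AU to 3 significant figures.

In km: r₁ = 1.12 × 1.496×10^8 = 1.67552×10^8 km.
Transfer time t = 1080 days = 9.3312×10^7 s, and t = π√(a_t³/μ).
So a_t = (μ t²/π²)^(1/3) = (1.327×10^11 × (9.3312×10^7)² / π²)^(1/3) = 4.8920×10^8 km.
Since a_t = (r₁ + r₂)/2, r₂ = 2a_t − r₁ = 2×4.8920×10^8 − 1.67552×10^8 = 8.10848×10^8 km.
In AU: r₂ = 8.10848×10^8 / 1.496×10^8 = 5.42 AU.

r₂ = 5.42 AU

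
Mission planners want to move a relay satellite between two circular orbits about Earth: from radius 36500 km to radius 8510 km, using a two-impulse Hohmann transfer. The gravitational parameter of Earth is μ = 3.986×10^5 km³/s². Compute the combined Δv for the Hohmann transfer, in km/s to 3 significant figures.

The Hohmann ellipse has a_t = (r₁ + r₂)/2 = 22505 km.
Circular speed at r₁: v₁ = √(μ/r₁) = √(3.986×10^5/36500) = 3.304625 km/s.
Transfer-orbit speed at r₁ (vis-viva): v_a = √[μ(2/r₁ − 1/a_t)] = 2.032111 km/s.
First burn Δv₁ = |v_a − v₁| = 1.27251 km/s.
Circular speed at r₂: v₂ = √(μ/r₂) = 6.84390 km/s.
Transfer-orbit speed at r₂: v_p = √[μ(2/r₂ − 1/a_t)] = 8.71587 km/s.
Second burn Δv₂ = |v₂ − v_p| = 1.87197 km/s.
Δv = Δv₁ + Δv₂ = 1.27251 + 1.87197 = 3.144 km/s.

Δv = 3.14 km/s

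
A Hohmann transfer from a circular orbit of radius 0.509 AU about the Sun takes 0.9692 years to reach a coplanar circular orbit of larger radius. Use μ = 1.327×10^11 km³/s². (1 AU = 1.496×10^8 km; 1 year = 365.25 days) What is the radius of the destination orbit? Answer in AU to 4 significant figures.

r₂ = 2.600 AU

In km: r₁ = 0.509 × 1.496×10^8 = 7.61464×10^7 km.
Transfer time t = 0.9692 years × 365.25 × 86400 s = 3.058562592×10^7 s, and t = π√(a_t³/μ).
So a_t = (μ t²/π²)^(1/3) = (1.327×10^11 × (3.058562592×10^7)² / π²)^(1/3) = 2.3256×10^8 km.
Since a_t = (r₁ + r₂)/2, r₂ = 2a_t − r₁ = 2×2.3256×10^8 − 7.61464×10^7 = 3.889736×10^8 km.
In AU: r₂ = 3.889736×10^8 / 1.496×10^8 = 2.600 AU.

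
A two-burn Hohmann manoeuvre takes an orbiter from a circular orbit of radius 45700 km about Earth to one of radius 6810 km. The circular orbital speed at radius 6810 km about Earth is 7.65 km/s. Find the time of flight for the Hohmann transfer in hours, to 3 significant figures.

From the circular-orbit relation v² = μ/r at r = 6810 km: μ = v²r = (7.65)² × 6810 = 3.98538×10^5 km³/s².
Semi-major axis of the transfer orbit: a_t = (45700 + 6810)/2 = 26255 km.
Transfer time t = π√(a_t³/μ) = π√((26255)³ / 3.98538×10^5) = 21170 s.
Converting: 21170 s ÷ 3600 s/hour = 5.88 hours.

t = 5.88 hours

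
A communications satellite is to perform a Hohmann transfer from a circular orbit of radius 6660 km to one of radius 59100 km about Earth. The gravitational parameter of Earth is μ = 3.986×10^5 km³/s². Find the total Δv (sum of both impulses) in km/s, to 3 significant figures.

Δv = 4.06 km/s

Transfer-ellipse semi-major axis a_t = (r₁ + r₂)/2 = (6660 + 59100)/2 = 32880 km.
At r₁ the circular-orbit speed is v₁ = √(μ/r₁) = 7.7363 km/s.
Transfer-orbit speed at r₁ (v² = μ(2/r − 1/a)): v_p = √[μ(2/r₁ − 1/a_t)] = 10.372 km/s.
First burn Δv₁ = |v_p − v₁| = 2.636 km/s.
Circular speed at r₂: v₂ = √(μ/r₂) = 2.597 km/s.
Transfer-orbit speed at r₂: v_a = √[μ(2/r₂ − 1/a_t)] = 1.169 km/s.
Second burn Δv₂ = |v₂ − v_a| = 1.428 km/s.
Δv = Δv₁ + Δv₂ = 2.636 + 1.428 = 4.064 km/s.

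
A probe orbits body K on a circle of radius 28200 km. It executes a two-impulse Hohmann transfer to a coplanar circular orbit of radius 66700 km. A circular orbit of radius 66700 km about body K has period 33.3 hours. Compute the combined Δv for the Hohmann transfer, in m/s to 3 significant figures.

Δv = 1800 m/s

From Kepler's third law T² = 4π²r³/μ at r = 66700 km, T = 33.3 hours = 33.3 × 3600 s = 1.1988×10^5 s: μ = 4π²r³/T² = 8.15162×10^5 km³/s².
Transfer-ellipse semi-major axis a_t = (r₁ + r₂)/2 = (28200 + 66700)/2 = 47450 km.
Circular speed at r₁: v₁ = √(μ/r₁) = √(8.15162×10^5/28200) = 5.376 km/s.
Transfer-orbit speed at r₁ (vis-viva): v_p = √[μ(2/r₁ − 1/a_t)] = 6.374 km/s.
First burn Δv₁ = |v_p − v₁| = 0.9980 km/s.
At r₂, v₂ = √(μ/r₂) = 3.4959 km/s.
Transfer-orbit speed at r₂: v_a = √[μ(2/r₂ − 1/a_t)] = 2.6950 km/s.
Second burn Δv₂ = |v₂ − v_a| = 0.8009 km/s.
Δv = Δv₁ + Δv₂ = 0.9980 + 0.8009 = 1.799 km/s.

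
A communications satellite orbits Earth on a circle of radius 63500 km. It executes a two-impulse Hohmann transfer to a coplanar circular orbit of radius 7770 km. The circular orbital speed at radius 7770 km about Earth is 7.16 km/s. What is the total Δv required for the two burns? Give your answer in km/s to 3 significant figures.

From the circular-orbit relation v² = μ/r at r = 7770 km: μ = v²r = (7.16)² × 7770 = 3.98334×10^5 km³/s².
Semi-major axis of the transfer orbit: a_t = (63500 + 7770)/2 = 35635 km.
At r₁ the circular-orbit speed is v₁ = √(μ/r₁) = 2.505 km/s.
Transfer-orbit speed at r₁ (vis-viva equation): v_a = √[μ(2/r₁ − 1/a_t)] = 1.170 km/s.
First burn Δv₁ = |v_a − v₁| = 1.335 km/s.
At r₂, v₂ = √(μ/r₂) = 7.160 km/s.
Transfer-orbit speed at r₂: v_p = √[μ(2/r₂ − 1/a_t)] = 9.558 km/s.
Second burn Δv₂ = |v₂ − v_p| = 2.398 km/s.
Δv = Δv₁ + Δv₂ = 1.335 + 2.398 = 3.733 km/s.

Δv = 3.73 km/s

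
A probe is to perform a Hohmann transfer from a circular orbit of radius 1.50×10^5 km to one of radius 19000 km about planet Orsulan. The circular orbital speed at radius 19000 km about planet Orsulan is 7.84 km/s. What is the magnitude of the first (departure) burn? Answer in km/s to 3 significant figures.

Δv₁ = 1.47 km/s

From the circular-orbit relation v² = μ/r at r = 19000 km: μ = v²r = (7.84)² × 19000 = 1.16785×10^6 km³/s².
Semi-major axis of the transfer orbit: a_t = (1.500×10^5 + 19000)/2 = 84500 km.
On the circular orbit at r = 1.500×10^5 km, v_c = √(μ/r) = 2.790 km/s.
Transfer-orbit speed at the same r (vis-viva, a = a_t): v_t = √[μ(2/r − 1/a_t)] = 1.323 km/s.
Δv₁ = |v_t − v_c| = |1.323 − 2.790| = 1.467 km/s.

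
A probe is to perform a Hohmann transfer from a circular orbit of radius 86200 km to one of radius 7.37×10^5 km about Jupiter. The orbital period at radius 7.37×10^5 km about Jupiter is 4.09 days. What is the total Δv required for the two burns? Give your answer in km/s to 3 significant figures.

From Kepler's third law T² = 4π²r³/μ at r = 7.37×10^5 km, T = 4.09 days = 4.09 × 86400 s = 3.53376×10^5 s: μ = 4π²r³/T² = 1.26558×10^8 km³/s².
Semi-major axis of the transfer orbit: a_t = (86200 + 7.370×10^5)/2 = 4.116×10^5 km.
At r₁ the circular-orbit speed is v₁ = √(μ/r₁) = 38.317 km/s.
Transfer-orbit speed at r₁ (vis-viva equation): v_p = √[μ(2/r₁ − 1/a_t)] = 51.273 km/s.
First burn Δv₁ = |v_p − v₁| = 12.956 km/s.
Circular speed at r₂: v₂ = √(μ/r₂) = 13.1042 km/s.
Transfer-orbit speed at r₂: v_a = √[μ(2/r₂ − 1/a_t)] = 5.99689 km/s.
Second burn Δv₂ = |v₂ − v_a| = 7.1073 km/s.
Δv = Δv₁ + Δv₂ = 12.956 + 7.1073 = 20.06 km/s.

Δv = 20.1 km/s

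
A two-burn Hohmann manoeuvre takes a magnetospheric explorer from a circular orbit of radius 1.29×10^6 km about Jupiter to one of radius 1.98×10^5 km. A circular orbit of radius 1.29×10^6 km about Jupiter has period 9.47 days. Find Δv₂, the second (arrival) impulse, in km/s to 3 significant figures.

From Kepler's third law T² = 4π²r³/μ at r = 1.29×10^6 km, T = 9.47 days = 9.47 × 86400 s = 8.18208×10^5 s: μ = 4π²r³/T² = 1.26591×10^8 km³/s².
Transfer-ellipse semi-major axis a_t = (r₁ + r₂)/2 = (1.290×10^6 + 1.980×10^5)/2 = 7.440×10^5 km.
Circular speed at r = 1.980×10^5 km: v_c = √(μ/r) = 25.285 km/s.
Transfer-orbit speed at the same r (vis-viva, a = a_t): v_t = √[μ(2/r − 1/a_t)] = 33.295 km/s.
Δv₂ = |v_t − v_c| = |33.295 − 25.285| = 8.010 km/s.

Δv₂ = 8.01 km/s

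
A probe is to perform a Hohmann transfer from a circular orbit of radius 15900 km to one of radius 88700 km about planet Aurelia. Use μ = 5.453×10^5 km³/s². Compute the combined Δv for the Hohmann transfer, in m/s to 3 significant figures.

Δv = 2880 m/s

Semi-major axis of the transfer orbit: a_t = (15900 + 88700)/2 = 52300 km.
At r₁ the circular-orbit speed is v₁ = √(μ/r₁) = 5.856244 km/s.
Transfer-orbit speed at r₁ (vis-viva equation): v_p = √[μ(2/r₁ − 1/a_t)] = 7.626586 km/s.
First burn Δv₁ = |v_p − v₁| = 1.7703 km/s.
At r₂, v₂ = √(μ/r₂) = 2.47945 km/s.
Transfer-orbit speed at r₂: v_a = √[μ(2/r₂ − 1/a_t)] = 1.36711 km/s.
Second burn Δv₂ = |v₂ − v_a| = 1.1123 km/s.
Total Δv = Δv₁ + Δv₂ = 2.883 km/s.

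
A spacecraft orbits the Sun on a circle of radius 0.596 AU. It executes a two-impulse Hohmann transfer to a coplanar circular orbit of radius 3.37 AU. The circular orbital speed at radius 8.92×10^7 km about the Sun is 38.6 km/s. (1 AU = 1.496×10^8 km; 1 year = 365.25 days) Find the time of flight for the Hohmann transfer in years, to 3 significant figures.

From the circular-orbit relation v² = μ/r at r = 8.92×10^7 km: μ = v²r = (38.6)² × 8.92×10^7 = 1.32904×10^11 km³/s².
In km: r₁ = 0.596 × 1.496×10^8 = 8.91616×10^7 km; r₂ = 3.37 × 1.496×10^8 = 5.04152×10^8 km.
Semi-major axis of the transfer orbit: a_t = (8.91616×10^7 + 5.04152×10^8)/2 = 2.966568×10^8 km.
Half the transfer-orbit period gives t = π√(a_t³/μ) = 4.403×10^7 s.
Converting: 4.403×10^7 s ÷ 3.15576×10^7 s/year (365.25 × 86400) = 1.40 years.

t = 1.40 years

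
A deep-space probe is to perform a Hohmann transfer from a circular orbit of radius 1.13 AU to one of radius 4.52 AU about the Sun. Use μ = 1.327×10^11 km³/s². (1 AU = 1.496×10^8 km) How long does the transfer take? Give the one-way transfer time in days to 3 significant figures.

t = 867 days

In km: r₁ = 1.13 × 1.496×10^8 = 1.69048×10^8 km; r₂ = 4.52 × 1.496×10^8 = 6.76192×10^8 km.
The Hohmann ellipse has a_t = (r₁ + r₂)/2 = 4.2262×10^8 km.
Transfer time t = π√(a_t³/μ) = π√((4.2262×10^8)³ / 1.327×10^11) = 7.493×10^7 s.
Converting: 7.493×10^7 s ÷ 86400 s/day = 867 days.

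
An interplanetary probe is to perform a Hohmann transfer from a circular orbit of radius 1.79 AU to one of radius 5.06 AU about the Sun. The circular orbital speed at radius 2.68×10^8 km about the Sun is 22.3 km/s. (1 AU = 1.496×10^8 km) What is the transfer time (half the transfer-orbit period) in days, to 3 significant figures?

From the circular-orbit relation v² = μ/r at r = 2.68×10^8 km: μ = v²r = (22.3)² × 2.68×10^8 = 1.33274×10^11 km³/s².
In km: r₁ = 1.79 × 1.496×10^8 = 2.67784×10^8 km; r₂ = 5.06 × 1.496×10^8 = 7.56976×10^8 km.
Transfer-ellipse semi-major axis a_t = (r₁ + r₂)/2 = (2.67784×10^8 + 7.56976×10^8)/2 = 5.1238×10^8 km.
Half the transfer-orbit period gives t = π√(a_t³/μ) = 9.981×10^7 s.
Converting: 9.981×10^7 s ÷ 86400 s/day = 1160 days.

t = 1160 days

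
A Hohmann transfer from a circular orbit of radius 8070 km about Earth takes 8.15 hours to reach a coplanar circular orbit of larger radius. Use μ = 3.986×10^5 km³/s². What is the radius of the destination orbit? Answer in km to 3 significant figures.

Transfer time t = 8.15 hours = 29340 s, and t = π√(a_t³/μ).
So a_t = (μ t²/π²)^(1/3) = (3.986×10^5 × (29340)² / π²)^(1/3) = 32638 km.
Since a_t = (r₁ + r₂)/2, r₂ = 2a_t − r₁ = 2×32638 − 8070 = 57206 km.

r₂ = 57200 km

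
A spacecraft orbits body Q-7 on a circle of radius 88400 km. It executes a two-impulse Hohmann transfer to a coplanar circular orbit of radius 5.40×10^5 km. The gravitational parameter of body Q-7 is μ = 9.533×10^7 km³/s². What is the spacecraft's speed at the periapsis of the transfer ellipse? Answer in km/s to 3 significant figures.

The Hohmann ellipse has a_t = (r₁ + r₂)/2 = 3.142×10^5 km.
The periapsis of the transfer ellipse is at r = 88400 km.
From the vis-viva equation, v = √[μ(2/r − 1/a_t)] = 43.05 km/s.

v = 43.1 km/s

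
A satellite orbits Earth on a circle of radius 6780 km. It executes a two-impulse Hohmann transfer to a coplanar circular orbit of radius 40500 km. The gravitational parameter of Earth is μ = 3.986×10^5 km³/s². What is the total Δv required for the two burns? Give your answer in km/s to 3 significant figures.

Δv = 3.83 km/s

The Hohmann ellipse has a_t = (r₁ + r₂)/2 = 23640 km.
At r₁ the circular-orbit speed is v₁ = √(μ/r₁) = 7.667500 km/s.
On the transfer ellipse at r₁, vis-viva gives v_p = √[μ(2/r₁ − 1/a_t)] = 10.03593 km/s.
First burn Δv₁ = |v_p − v₁| = 2.36843 km/s.
Circular speed at r₂: v₂ = √(μ/r₂) = 3.1372 km/s.
Transfer-orbit speed at r₂: v_a = √[μ(2/r₂ − 1/a_t)] = 1.6801 km/s.
Second burn Δv₂ = |v₂ − v_a| = 1.45710 km/s.
Δv = Δv₁ + Δv₂ = 2.36843 + 1.45710 = 3.826 km/s.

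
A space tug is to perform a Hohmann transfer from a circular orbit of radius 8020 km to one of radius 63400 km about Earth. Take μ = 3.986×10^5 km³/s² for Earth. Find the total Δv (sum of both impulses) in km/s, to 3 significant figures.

Transfer-ellipse semi-major axis a_t = (r₁ + r₂)/2 = (8020 + 63400)/2 = 35710 km.
Circular speed at r₁: v₁ = √(μ/r₁) = √(3.986×10^5/8020) = 7.050 km/s.
On the transfer ellipse at r₁, v² = μ(2/r − 1/a) gives v_p = √[μ(2/r₁ − 1/a_t)] = 9.394 km/s.
First burn Δv₁ = |v_p − v₁| = 2.344 km/s.
At r₂, v₂ = √(μ/r₂) = 2.507 km/s.
Transfer-orbit speed at r₂: v_a = √[μ(2/r₂ − 1/a_t)] = 1.188 km/s.
Second burn Δv₂ = |v₂ − v_a| = 1.319 km/s.
Total Δv = Δv₁ + Δv₂ = 3.663 km/s.

Δv = 3.66 km/s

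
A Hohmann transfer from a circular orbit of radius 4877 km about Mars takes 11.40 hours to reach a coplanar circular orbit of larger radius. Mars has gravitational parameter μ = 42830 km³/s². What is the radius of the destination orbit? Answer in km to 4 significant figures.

r₂ = 33940 km

Transfer time t = 11.40 hours = 41040 s, and t = π√(a_t³/μ).
So a_t = (μ t²/π²)^(1/3) = (42830 × (41040)² / π²)^(1/3) = 19407 km.
Since a_t = (r₁ + r₂)/2, r₂ = 2a_t − r₁ = 2×19407 − 4877 = 33937 km.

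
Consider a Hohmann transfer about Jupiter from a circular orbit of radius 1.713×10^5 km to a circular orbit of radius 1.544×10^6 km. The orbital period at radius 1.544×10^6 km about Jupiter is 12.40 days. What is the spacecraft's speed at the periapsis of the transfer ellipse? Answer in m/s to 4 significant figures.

v = 36480 m/s

From Kepler's third law T² = 4π²r³/μ at r = 1.544×10^6 km, T = 12.40 days = 12.40 × 86400 s = 1.07136×10^6 s: μ = 4π²r³/T² = 1.26599×10^8 km³/s².
The Hohmann ellipse has a_t = (r₁ + r₂)/2 = 8.5765×10^5 km.
The periapsis of the transfer ellipse is at r = 1.713×10^5 km.
From the vis-viva equation, v = √[μ(2/r − 1/a_t)] = 36.48 km/s.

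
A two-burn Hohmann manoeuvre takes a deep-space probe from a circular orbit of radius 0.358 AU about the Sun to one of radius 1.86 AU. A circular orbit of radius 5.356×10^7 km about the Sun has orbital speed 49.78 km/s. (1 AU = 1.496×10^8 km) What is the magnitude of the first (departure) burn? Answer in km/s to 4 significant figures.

Δv₁ = 14.69 km/s

From the circular-orbit relation v² = μ/r at r = 5.356×10^7 km: μ = v²r = (49.78)² × 5.356×10^7 = 1.32724×10^11 km³/s².
In km: r₁ = 0.358 × 1.496×10^8 = 5.35568×10^7 km; r₂ = 1.86 × 1.496×10^8 = 2.78256×10^8 km.
Transfer-ellipse semi-major axis a_t = (r₁ + r₂)/2 = (5.35568×10^7 + 2.78256×10^8)/2 = 1.659064×10^8 km.
Circular speed at r = 5.35568×10^7 km: v_c = √(μ/r) = 49.78 km/s.
Transfer-orbit speed at the same r (vis-viva, a = a_t): v_t = √[μ(2/r − 1/a_t)] = 64.47 km/s.
Δv₁ = |v_t − v_c| = |64.47 − 49.78| = 14.69 km/s.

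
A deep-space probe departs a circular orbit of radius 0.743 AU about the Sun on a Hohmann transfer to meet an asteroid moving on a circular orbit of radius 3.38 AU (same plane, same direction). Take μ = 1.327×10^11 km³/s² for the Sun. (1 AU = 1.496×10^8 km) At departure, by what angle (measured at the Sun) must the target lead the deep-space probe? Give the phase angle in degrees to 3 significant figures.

φ = 94.3°

In km: r₁ = 0.743 × 1.496×10^8 = 1.111528×10^8 km; r₂ = 3.38 × 1.496×10^8 = 5.05648×10^8 km.
Transfer-ellipse semi-major axis a_t = (r₁ + r₂)/2 = (1.111528×10^8 + 5.05648×10^8)/2 = 3.084004×10^8 km.
The half-period of the transfer ellipse is t = π√(a_t³/μ) = 4.6708×10^7 s.
Target angular speed ω₂ = √(μ/r₂³) = 3.2038×10^-8 rad/s.
Angle swept by the target during transfer: ω₂·t = 1.4964 rad = 85.74°.
The deep-space probe traverses 180° on the transfer ellipse, so the target must lead by 180° − 85.74° = 94.3°.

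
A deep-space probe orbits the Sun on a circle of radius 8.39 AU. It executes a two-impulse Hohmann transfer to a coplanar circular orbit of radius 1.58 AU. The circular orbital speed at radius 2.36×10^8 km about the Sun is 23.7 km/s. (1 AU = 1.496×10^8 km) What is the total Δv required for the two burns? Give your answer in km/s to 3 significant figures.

Δv = 11.5 km/s

From the circular-orbit relation v² = μ/r at r = 2.36×10^8 km: μ = v²r = (23.7)² × 2.36×10^8 = 1.32559×10^11 km³/s².
In km: r₁ = 8.39 × 1.496×10^8 = 1.255144×10^9 km; r₂ = 1.58 × 1.496×10^8 = 2.36368×10^8 km.
Semi-major axis of the transfer orbit: a_t = (1.255144×10^9 + 2.36368×10^8)/2 = 7.45756×10^8 km.
Circular speed at r₁: v₁ = √(μ/r₁) = √(1.32559×10^11/1.255144×10^9) = 10.277 km/s.
Transfer-orbit speed at r₁ (vis-viva): v_a = √[μ(2/r₁ − 1/a_t)] = 5.7857 km/s.
First burn Δv₁ = |v_a − v₁| = 4.491 km/s.
Circular speed at r₂: v₂ = √(μ/r₂) = 23.682 km/s.
Transfer-orbit speed at r₂: v_p = √[μ(2/r₂ − 1/a_t)] = 30.723 km/s.
Second burn Δv₂ = |v₂ − v_p| = 7.041 km/s.
Total Δv = Δv₁ + Δv₂ = 11.53 km/s.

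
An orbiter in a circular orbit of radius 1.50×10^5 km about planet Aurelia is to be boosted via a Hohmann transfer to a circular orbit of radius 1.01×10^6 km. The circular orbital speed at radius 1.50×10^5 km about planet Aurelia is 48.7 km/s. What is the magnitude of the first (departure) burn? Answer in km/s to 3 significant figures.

From the circular-orbit relation v² = μ/r at r = 1.50×10^5 km: μ = v²r = (48.7)² × 1.50×10^5 = 3.55754×10^8 km³/s².
The Hohmann ellipse has a_t = (r₁ + r₂)/2 = 5.800×10^5 km.
On the circular orbit at r = 1.500×10^5 km, v_c = √(μ/r) = 48.70 km/s.
Vis-viva on the transfer ellipse at r = 1.500×10^5 km gives v_t = √[μ(2/r − 1/a_t)] = 64.27 km/s.
Δv₁ = |v_t − v_c| = |64.27 − 48.70| = 15.57 km/s.

Δv₁ = 15.6 km/s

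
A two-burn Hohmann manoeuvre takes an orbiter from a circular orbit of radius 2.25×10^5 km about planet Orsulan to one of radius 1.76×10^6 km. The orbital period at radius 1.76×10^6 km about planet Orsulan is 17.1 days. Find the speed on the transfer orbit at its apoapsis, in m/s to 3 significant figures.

From Kepler's third law T² = 4π²r³/μ at r = 1.76×10^6 km, T = 17.1 days = 17.1 × 86400 s = 1.47744×10^6 s: μ = 4π²r³/T² = 9.86003×10^7 km³/s².
The Hohmann ellipse has a_t = (r₁ + r₂)/2 = 9.925×10^5 km.
At apoapsis, r = 1.760×10^6 km.
Vis-viva: v = √[μ(2/r − 1/a_t)] = √[9.86003×10^7 × (2/1.760×10^6 − 1/9.925×10^5)] = 3.564 km/s.

v = 3560 m/s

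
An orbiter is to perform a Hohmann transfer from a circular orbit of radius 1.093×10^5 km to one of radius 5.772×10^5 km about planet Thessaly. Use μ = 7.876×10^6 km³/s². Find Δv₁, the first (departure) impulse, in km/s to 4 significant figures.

Δv₁ = 2.519 km/s

Semi-major axis of the transfer orbit: a_t = (1.093×10^5 + 5.772×10^5)/2 = 3.4325×10^5 km.
On the circular orbit at r = 1.093×10^5 km, v_c = √(μ/r) = 8.4887 km/s.
Transfer-orbit speed at the same r (vis-viva, a = a_t): v_t = √[μ(2/r − 1/a_t)] = 11.008 km/s.
Δv₁ = |v_t − v_c| = |11.008 − 8.4887| = 2.519 km/s.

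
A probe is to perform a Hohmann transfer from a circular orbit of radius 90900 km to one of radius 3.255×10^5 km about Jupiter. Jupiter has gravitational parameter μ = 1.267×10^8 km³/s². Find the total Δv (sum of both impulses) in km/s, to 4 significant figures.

The Hohmann ellipse has a_t = (r₁ + r₂)/2 = 2.082×10^5 km.
Circular speed at r₁: v₁ = √(μ/r₁) = √(1.267×10^8/90900) = 37.334 km/s.
On the transfer ellipse at r₁, vis-viva equation gives v_p = √[μ(2/r₁ − 1/a_t)] = 46.681 km/s.
First burn Δv₁ = |v_p − v₁| = 9.347 km/s.
At r₂, v₂ = √(μ/r₂) = 19.729 km/s.
Transfer-orbit speed at r₂: v_a = √[μ(2/r₂ − 1/a_t)] = 13.036 km/s.
Second burn Δv₂ = |v₂ − v_a| = 6.693 km/s.
Δv = Δv₁ + Δv₂ = 9.347 + 6.693 = 16.04 km/s.

Δv = 16.04 km/s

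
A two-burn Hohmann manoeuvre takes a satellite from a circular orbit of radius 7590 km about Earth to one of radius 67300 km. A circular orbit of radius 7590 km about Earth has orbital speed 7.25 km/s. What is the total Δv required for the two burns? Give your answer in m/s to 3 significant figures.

Δv = 3810 m/s

From the circular-orbit relation v² = μ/r at r = 7590 km: μ = v²r = (7.25)² × 7590 = 3.98949×10^5 km³/s².
The Hohmann ellipse has a_t = (r₁ + r₂)/2 = 37445 km.
At r₁ the circular-orbit speed is v₁ = √(μ/r₁) = 7.2500 km/s.
Transfer-orbit speed at r₁ (v² = μ(2/r − 1/a)): v_p = √[μ(2/r₁ − 1/a_t)] = 9.7196 km/s.
First burn Δv₁ = |v_p − v₁| = 2.4696 km/s.
Circular speed at r₂: v₂ = √(μ/r₂) = 2.43473 km/s.
Transfer-orbit speed at r₂: v_a = √[μ(2/r₂ − 1/a_t)] = 1.09616 km/s.
Second burn Δv₂ = |v₂ − v_a| = 1.3386 km/s.
Δv = Δv₁ + Δv₂ = 2.4696 + 1.3386 = 3.808 km/s.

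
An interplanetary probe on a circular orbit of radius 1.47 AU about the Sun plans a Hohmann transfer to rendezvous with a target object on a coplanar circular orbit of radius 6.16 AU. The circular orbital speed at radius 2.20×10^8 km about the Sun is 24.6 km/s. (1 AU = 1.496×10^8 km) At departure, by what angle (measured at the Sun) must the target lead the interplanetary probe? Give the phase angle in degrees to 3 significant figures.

From the circular-orbit relation v² = μ/r at r = 2.20×10^8 km: μ = v²r = (24.6)² × 2.20×10^8 = 1.33135×10^11 km³/s².
In km: r₁ = 1.47 × 1.496×10^8 = 2.19912×10^8 km; r₂ = 6.16 × 1.496×10^8 = 9.21536×10^8 km.
The Hohmann ellipse has a_t = (r₁ + r₂)/2 = 5.70724×10^8 km.
Transfer time t = π√(a_t³/μ) = 1.17393×10^8 s.
The target's mean motion on its circular orbit is ω₂ = √(μ/r₂³) = 1.30430×10^-8 rad/s.
Angle swept by the target during transfer: ω₂·t = 1.5312 rad = 87.73°.
Arrival is 180° from departure on the ellipse, so φ = 180° − 87.73° = 92.3°.

φ = 92.3°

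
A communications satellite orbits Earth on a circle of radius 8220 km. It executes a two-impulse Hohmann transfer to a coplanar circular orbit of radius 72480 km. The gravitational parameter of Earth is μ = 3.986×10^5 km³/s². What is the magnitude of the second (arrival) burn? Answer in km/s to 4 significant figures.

The Hohmann ellipse has a_t = (r₁ + r₂)/2 = 40350 km.
On the circular orbit at r = 72480 km, v_c = √(μ/r) = 2.345 km/s.
Transfer-orbit speed at the same r (vis-viva, a = a_t): v_t = √[μ(2/r − 1/a_t)] = 1.058 km/s.
Δv₂ = |v_t − v_c| = |1.058 − 2.345| = 1.287 km/s.

Δv₂ = 1.287 km/s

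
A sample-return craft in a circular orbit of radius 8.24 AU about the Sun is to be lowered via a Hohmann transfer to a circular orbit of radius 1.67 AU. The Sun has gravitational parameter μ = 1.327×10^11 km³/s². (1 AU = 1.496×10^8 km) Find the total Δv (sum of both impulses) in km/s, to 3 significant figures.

Δv = 11.0 km/s

In km: r₁ = 8.24 × 1.496×10^8 = 1.232704×10^9 km; r₂ = 1.67 × 1.496×10^8 = 2.49832×10^8 km.
The Hohmann ellipse has a_t = (r₁ + r₂)/2 = 7.41268×10^8 km.
At r₁ the circular-orbit speed is v₁ = √(μ/r₁) = 10.3754 km/s.
On the transfer ellipse at r₁, v² = μ(2/r − 1/a) gives v_a = √[μ(2/r₁ − 1/a_t)] = 6.02341 km/s.
First burn Δv₁ = |v_a − v₁| = 4.3520 km/s.
At r₂, v₂ = √(μ/r₂) = 23.0468 km/s.
Transfer-orbit speed at r₂: v_p = √[μ(2/r₂ − 1/a_t)] = 29.7203 km/s.
Second burn Δv₂ = |v₂ − v_p| = 6.6735 km/s.
Total Δv = Δv₁ + Δv₂ = 11.03 km/s.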